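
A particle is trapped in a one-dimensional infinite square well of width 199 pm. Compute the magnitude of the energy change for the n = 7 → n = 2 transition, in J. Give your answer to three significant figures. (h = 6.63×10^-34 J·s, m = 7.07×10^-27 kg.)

|ΔE| = 8.83×10^-21 J

E_1 = h²/(8mL²) = 1.963×10^-22 J.
|ΔE| = |7² − 2²|·E_1 = 45·1.963×10^-22 J = 8.83×10^-21 J.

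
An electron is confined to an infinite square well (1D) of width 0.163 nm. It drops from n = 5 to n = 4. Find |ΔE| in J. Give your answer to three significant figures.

E_1 = h²/(8m_eL²) = 2.268×10^-18 J.
|ΔE| = |5² − 4²|·E_1 = 9·2.268×10^-18 J = 2.04×10^-17 J.

|ΔE| = 2.04×10^-17 J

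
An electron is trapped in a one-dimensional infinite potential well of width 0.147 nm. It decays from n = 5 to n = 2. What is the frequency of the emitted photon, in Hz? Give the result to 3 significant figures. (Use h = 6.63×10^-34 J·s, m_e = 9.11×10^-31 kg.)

E_1 = h²/(8m_eL²) = 2.791×10^-18 J and ΔE = (5² − 2²)E_1 = 5.861×10^-17 J.
f = ΔE/h = 5.861×10^-17/6.63×10^-34 = 8.84×10^16 Hz.

f = 8.84×10^16 Hz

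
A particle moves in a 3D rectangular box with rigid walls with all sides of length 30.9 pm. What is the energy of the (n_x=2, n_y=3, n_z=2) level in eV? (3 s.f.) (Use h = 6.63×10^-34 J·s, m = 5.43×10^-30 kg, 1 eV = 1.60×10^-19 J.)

E = 1.13×10^3 eV

For a 3D rectangular well E = (h²/8m)·Σ n_i²/L_i² = (6.63×10^-34)²/(8·5.43×10^-30) · [2²/(30.9 pm)² + 3²/(30.9 pm)² + 2²/(30.9 pm)²].
Evaluating gives E = 1.802×10^-16 J = 1.13×10^3 eV.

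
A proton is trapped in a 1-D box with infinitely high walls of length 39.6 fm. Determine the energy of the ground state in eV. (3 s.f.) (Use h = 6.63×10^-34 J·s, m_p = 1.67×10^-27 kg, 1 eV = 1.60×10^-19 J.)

For an infinite well E_n = n²h²/(8m_pL²), so E_1 = h²/(8m_pL²) = (6.63×10^-34)²/(8·1.67×10^-27·(3.96×10^-14 m)²) = 2.098×10^-14 J.
Converting, E_1 = 2.098×10^-14 J / (1.60×10^-19 J/eV) = 1.31×10^5 eV.

E_1 = 1.31×10^5 eV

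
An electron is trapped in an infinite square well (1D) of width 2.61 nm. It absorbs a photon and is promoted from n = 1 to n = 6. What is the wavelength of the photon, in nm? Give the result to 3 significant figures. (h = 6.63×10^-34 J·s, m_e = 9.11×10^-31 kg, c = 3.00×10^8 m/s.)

E_1 = h²/(8m_eL²) = 8.854×10^-21 J, so ΔE = (6² − 1²)E_1 = 3.099×10^-19 J.
λ = hc/ΔE = (6.63×10^-34·3.00×10^8)/3.099×10^-19 = 6.42×10^-7 m = 642 nm.

λ = 642 nm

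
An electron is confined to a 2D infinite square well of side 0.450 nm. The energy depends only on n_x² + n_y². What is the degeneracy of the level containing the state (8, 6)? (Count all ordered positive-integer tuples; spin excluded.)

degeneracy = 2

The level has n_x² + n_y² = 100. The ordered positive-integer solutions are (6, 8), (8, 6).
That gives 2 states.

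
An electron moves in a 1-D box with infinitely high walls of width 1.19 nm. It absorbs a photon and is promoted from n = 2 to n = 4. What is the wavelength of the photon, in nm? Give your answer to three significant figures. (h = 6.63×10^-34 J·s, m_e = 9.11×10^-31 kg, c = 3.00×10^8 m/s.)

E_1 = h²/(8m_eL²) = 4.259×10^-20 J, so ΔE = (4² − 2²)E_1 = 5.111×10^-19 J.
λ = hc/ΔE = (6.63×10^-34·3.00×10^8)/5.111×10^-19 = 3.89×10^-7 m = 389 nm.

λ = 389 nm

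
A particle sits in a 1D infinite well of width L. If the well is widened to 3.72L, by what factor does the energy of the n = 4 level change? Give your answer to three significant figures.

E_n ∝ 1/L², so the energy scales by 1/3.72² = 0.0723.

0.0723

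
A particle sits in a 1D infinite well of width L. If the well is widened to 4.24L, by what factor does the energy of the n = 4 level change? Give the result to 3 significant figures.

E_n ∝ 1/L², so the energy scales by 1/4.24² = 0.0556.

0.0556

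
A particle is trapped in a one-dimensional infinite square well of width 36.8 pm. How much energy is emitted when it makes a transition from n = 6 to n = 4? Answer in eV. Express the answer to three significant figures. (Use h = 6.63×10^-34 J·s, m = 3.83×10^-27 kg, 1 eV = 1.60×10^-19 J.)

E_1 = h²/(8mL²) = 1.059×10^-20 J.
|ΔE| = |6² − 4²|·E_1 = 20·1.059×10^-20 J = 2.118×10^-19 J = 1.32 eV.

|ΔE| = 1.32 eV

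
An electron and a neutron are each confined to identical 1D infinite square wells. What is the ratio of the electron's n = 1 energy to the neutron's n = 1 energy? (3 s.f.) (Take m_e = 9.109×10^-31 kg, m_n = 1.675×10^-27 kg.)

1.84×10^3

E_n ∝ 1/m at fixed n and L, so the ratio is m_n/m_e = 1.675×10^-27/9.109×10^-31 = 1.84×10^3.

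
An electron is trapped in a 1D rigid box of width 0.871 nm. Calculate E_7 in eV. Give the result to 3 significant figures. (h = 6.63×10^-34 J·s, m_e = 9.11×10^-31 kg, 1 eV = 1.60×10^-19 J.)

For an infinite well E_n = n²h²/(8m_eL²), so E_1 = h²/(8m_eL²) = (6.63×10^-34)²/(8·9.11×10^-31·(8.71×10^-10 m)²) = 7.950×10^-20 J.
Then E_7 = 7²·E_1 = 49·7.950×10^-20 J = 3.895×10^-18 J.
Converting, E_7 = 3.895×10^-18 J / (1.60×10^-19 J/eV) = 24.3 eV.

E_7 = 24.3 eV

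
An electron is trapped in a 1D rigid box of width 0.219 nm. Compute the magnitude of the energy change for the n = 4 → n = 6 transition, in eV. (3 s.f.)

|ΔE| = 157 eV

E_1 = h²/(8m_eL²) = 1.256×10^-18 J.
|ΔE| = |4² − 6²|·E_1 = 20·1.256×10^-18 J = 2.512×10^-17 J = 157 eV.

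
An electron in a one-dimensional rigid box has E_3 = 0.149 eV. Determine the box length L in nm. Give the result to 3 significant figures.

From E_n = n²h²/(8m_eL²), L = n·h/√(8m_eE_n).
E_3 = 0.149 eV = 2.387×10^-20 J, so L = 3·6.626×10^-34/√(8·9.109×10^-31·2.387×10^-20) = 4.77×10^-9 m = 4.77 nm.

L = 4.77 nm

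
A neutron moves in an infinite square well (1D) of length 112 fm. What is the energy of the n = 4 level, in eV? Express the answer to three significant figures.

E_4 = 2.61×10^5 eV

For an infinite well E_n = n²h²/(8m_nL²), so E_1 = h²/(8m_nL²) = (6.626×10^-34)²/(8·1.675×10^-27·(1.12×10^-13 m)²) = 2.612×10^-15 J.
Then E_4 = 4²·E_1 = 16·2.612×10^-15 J = 4.179×10^-14 J.
Converting, E_4 = 4.179×10^-14 J / (1.602×10^-19 J/eV) = 2.61×10^5 eV.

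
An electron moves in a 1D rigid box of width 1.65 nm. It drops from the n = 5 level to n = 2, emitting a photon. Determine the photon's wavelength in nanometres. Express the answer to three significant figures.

λ = 427 nm

E_1 = h²/(8m_eL²) = 2.213×10^-20 J, so ΔE = (5² − 2²)E_1 = 4.647×10^-19 J.
λ = hc/ΔE = (6.626×10^-34·2.998×10^8)/4.647×10^-19 = 4.27×10^-7 m = 427 nm.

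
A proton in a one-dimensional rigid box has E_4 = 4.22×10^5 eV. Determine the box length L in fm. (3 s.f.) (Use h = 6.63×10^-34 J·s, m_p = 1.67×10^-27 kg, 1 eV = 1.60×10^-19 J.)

L = 88.3 fm

From E_n = n²h²/(8m_pL²), L = n·h/√(8m_pE_n).
E_4 = 4.22×10^5 eV = 6.752×10^-14 J, so L = 4·6.63×10^-34/√(8·1.67×10^-27·6.752×10^-14) = 8.83×10^-14 m = 88.3 fm.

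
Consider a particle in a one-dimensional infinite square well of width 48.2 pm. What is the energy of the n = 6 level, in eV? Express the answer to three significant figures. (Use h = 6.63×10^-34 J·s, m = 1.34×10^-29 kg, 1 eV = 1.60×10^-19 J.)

For an infinite well E_n = n²h²/(8mL²), so E_1 = h²/(8mL²) = (6.63×10^-34)²/(8·1.34×10^-29·(4.82×10^-11 m)²) = 1.765×10^-18 J.
Then E_6 = 6²·E_1 = 36·1.765×10^-18 J = 6.354×10^-17 J.
Converting, E_6 = 6.354×10^-17 J / (1.60×10^-19 J/eV) = 397 eV.

E_6 = 397 eV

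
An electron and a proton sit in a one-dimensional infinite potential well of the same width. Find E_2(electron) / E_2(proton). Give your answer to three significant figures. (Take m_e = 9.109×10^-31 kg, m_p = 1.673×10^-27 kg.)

1.84×10^3

E_n ∝ 1/m at fixed n and L, so the ratio is m_p/m_e = 1.673×10^-27/9.109×10^-31 = 1.84×10^3.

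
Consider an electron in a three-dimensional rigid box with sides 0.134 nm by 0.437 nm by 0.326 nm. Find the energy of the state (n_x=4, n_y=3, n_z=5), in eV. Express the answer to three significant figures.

E = 441 eV

For a 3D rectangular well E = (h²/8m_e)·Σ n_i²/L_i² = (6.626×10^-34)²/(8·9.109×10^-31) · [4²/(0.134 nm)² + 3²/(0.437 nm)² + 5²/(0.326 nm)²].
Evaluating gives E = 7.070×10^-17 J = 441 eV.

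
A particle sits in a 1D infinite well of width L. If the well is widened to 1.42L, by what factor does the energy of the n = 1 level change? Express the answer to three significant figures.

0.496

E_n ∝ 1/L², so the energy scales by 1/1.42² = 0.496.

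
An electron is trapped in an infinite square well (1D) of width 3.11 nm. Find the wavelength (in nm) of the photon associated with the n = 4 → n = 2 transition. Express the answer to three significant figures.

λ = 2.66×10^3 nm

E_1 = h²/(8m_eL²) = 6.229×10^-21 J, so ΔE = (4² − 2²)E_1 = 7.475×10^-20 J.
λ = hc/ΔE = (6.626×10^-34·2.998×10^8)/7.475×10^-20 = 2.66×10^-6 m = 2.66×10^3 nm.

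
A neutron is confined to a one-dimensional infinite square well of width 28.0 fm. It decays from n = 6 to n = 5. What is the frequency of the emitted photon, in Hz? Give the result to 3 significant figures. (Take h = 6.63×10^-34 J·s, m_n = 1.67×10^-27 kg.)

f = 6.96×10^20 Hz

E_1 = h²/(8m_nL²) = 4.197×10^-14 J and ΔE = (6² − 5²)E_1 = 4.617×10^-13 J.
f = ΔE/h = 4.617×10^-13/6.63×10^-34 = 6.96×10^20 Hz.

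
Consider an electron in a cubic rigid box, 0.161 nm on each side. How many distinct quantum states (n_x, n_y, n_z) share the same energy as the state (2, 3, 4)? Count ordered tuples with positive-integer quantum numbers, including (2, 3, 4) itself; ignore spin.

The level has n_x² + n_y² + n_z² = 29. The ordered positive-integer solutions are (2, 3, 4), (2, 4, 3), (3, 2, 4), (3, 4, 2), (4, 2, 3), (4, 3, 2).
That gives 6 states.

degeneracy = 6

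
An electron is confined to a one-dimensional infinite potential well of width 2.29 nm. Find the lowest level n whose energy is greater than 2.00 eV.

n = 6

E_1 = h²/(8m_eL²) = 1.149×10^-20 J = 0.07172 eV.
Need n² > 2.00/0.07172 = 27.89, i.e. n > 5.281.
The smallest integer satisfying this is n = 6.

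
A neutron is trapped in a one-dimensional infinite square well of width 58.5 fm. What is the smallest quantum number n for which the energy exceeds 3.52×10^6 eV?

n = 8

E_1 = h²/(8m_nL²) = 9.574×10^-15 J = 5.976×10^4 eV.
Need n² > 3.52×10^6/5.976×10^4 = 58.90, i.e. n > 7.675.
The smallest integer satisfying this is n = 8.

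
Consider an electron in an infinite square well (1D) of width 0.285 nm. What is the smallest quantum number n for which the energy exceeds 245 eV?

n = 8

E_1 = h²/(8m_eL²) = 7.417×10^-19 J = 4.630 eV.
Need n² > 245/4.630 = 52.92, i.e. n > 7.275.
The smallest integer satisfying this is n = 8.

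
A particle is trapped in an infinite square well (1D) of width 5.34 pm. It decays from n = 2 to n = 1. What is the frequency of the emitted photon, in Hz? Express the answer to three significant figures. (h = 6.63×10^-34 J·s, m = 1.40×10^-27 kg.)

f = 6.23×10^15 Hz

E_1 = h²/(8mL²) = 1.376×10^-18 J and ΔE = (2² − 1²)E_1 = 4.128×10^-18 J.
f = ΔE/h = 4.128×10^-18/6.63×10^-34 = 6.23×10^15 Hz.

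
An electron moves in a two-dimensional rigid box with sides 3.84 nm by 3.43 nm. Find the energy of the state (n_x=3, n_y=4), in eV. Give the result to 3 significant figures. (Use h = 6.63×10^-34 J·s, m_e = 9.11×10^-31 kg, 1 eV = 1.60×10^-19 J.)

E = 0.743 eV

For a 2D rectangular well E = (h²/8m_e)·Σ n_i²/L_i² = (6.63×10^-34)²/(8·9.11×10^-31) · [3²/(3.84 nm)² + 4²/(3.43 nm)²].
Evaluating gives E = 1.188×10^-19 J = 0.743 eV.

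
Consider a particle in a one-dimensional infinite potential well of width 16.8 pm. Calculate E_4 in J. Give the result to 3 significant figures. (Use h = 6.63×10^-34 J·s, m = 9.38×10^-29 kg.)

For an infinite well E_n = n²h²/(8mL²), so E_1 = h²/(8mL²) = (6.63×10^-34)²/(8·9.38×10^-29·(1.68×10^-11 m)²) = 2.075×10^-18 J.
Then E_4 = 4²·E_1 = 16·2.075×10^-18 J = 3.32×10^-17 J.

E_4 = 3.32×10^-17 J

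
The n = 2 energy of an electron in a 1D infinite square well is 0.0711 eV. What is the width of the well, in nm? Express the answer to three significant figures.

From E_n = n²h²/(8m_eL²), L = n·h/√(8m_eE_n).
E_2 = 0.0711 eV = 1.139×10^-20 J, so L = 2·6.626×10^-34/√(8·9.109×10^-31·1.139×10^-20) = 4.60×10^-9 m = 4.60 nm.

L = 4.60 nm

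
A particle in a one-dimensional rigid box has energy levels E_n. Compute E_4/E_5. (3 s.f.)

0.640

E_n ∝ n², so E_4/E_5 = 4²/5² = 16/25 = 0.640.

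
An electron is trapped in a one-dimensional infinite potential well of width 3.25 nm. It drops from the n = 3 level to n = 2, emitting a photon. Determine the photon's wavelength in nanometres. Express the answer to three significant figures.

λ = 6.97×10^3 nm

E_1 = h²/(8m_eL²) = 5.704×10^-21 J, so ΔE = (3² − 2²)E_1 = 2.852×10^-20 J.
λ = hc/ΔE = (6.626×10^-34·2.998×10^8)/2.852×10^-20 = 6.97×10^-6 m = 6.97×10^3 nm.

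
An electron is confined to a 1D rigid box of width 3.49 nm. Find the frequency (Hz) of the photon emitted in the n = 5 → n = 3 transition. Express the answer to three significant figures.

f = 1.19×10^14 Hz

E_1 = h²/(8m_eL²) = 4.946×10^-21 J and ΔE = (5² − 3²)E_1 = 7.914×10^-20 J.
f = ΔE/h = 7.914×10^-20/6.626×10^-34 = 1.19×10^14 Hz.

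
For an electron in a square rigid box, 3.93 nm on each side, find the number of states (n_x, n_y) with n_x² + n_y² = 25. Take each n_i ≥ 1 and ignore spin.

The level has n_x² + n_y² = 25. The ordered positive-integer solutions are (3, 4), (4, 3).
That gives 2 states.

degeneracy = 2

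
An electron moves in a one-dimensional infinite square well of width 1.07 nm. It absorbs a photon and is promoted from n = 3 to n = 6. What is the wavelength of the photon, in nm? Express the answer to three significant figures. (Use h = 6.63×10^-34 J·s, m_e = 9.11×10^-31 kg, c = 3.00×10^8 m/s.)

E_1 = h²/(8m_eL²) = 5.268×10^-20 J, so ΔE = (6² − 3²)E_1 = 1.422×10^-18 J.
λ = hc/ΔE = (6.63×10^-34·3.00×10^8)/1.422×10^-18 = 1.40×10^-7 m = 140 nm.

λ = 140 nm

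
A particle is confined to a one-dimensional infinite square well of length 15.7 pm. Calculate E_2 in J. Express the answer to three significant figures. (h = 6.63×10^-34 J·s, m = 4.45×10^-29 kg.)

E_2 = 2.00×10^-17 J

For an infinite well E_n = n²h²/(8mL²), so E_1 = h²/(8mL²) = (6.63×10^-34)²/(8·4.45×10^-29·(1.57×10^-11 m)²) = 5.009×10^-18 J.
Then E_2 = 2²·E_1 = 4·5.009×10^-18 J = 2.00×10^-17 J.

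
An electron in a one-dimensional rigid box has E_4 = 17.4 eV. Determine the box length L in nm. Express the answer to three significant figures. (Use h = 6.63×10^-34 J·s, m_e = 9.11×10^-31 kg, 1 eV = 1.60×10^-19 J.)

L = 0.589 nm

From E_n = n²h²/(8m_eL²), L = n·h/√(8m_eE_n).
E_4 = 17.4 eV = 2.784×10^-18 J, so L = 4·6.63×10^-34/√(8·9.11×10^-31·2.784×10^-18) = 5.89×10^-10 m = 0.589 nm.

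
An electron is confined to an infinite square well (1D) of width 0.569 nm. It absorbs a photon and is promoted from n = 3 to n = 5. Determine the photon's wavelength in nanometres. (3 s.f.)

E_1 = h²/(8m_eL²) = 1.861×10^-19 J, so ΔE = (5² − 3²)E_1 = 2.978×10^-18 J.
λ = hc/ΔE = (6.626×10^-34·2.998×10^8)/2.978×10^-18 = 6.67×10^-8 m = 66.7 nm.

λ = 66.7 nm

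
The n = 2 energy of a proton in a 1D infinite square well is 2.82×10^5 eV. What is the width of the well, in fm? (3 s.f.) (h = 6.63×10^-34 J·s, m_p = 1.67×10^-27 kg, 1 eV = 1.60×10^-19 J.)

L = 54.0 fm

From E_n = n²h²/(8m_pL²), L = n·h/√(8m_pE_n).
E_2 = 2.82×10^5 eV = 4.512×10^-14 J, so L = 2·6.63×10^-34/√(8·1.67×10^-27·4.512×10^-14) = 5.40×10^-14 m = 54.0 fm.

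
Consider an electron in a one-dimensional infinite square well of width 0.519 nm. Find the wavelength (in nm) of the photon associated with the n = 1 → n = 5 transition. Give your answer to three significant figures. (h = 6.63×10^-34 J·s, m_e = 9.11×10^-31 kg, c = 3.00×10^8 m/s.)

λ = 37.0 nm

E_1 = h²/(8m_eL²) = 2.239×10^-19 J, so ΔE = (5² − 1²)E_1 = 5.374×10^-18 J.
λ = hc/ΔE = (6.63×10^-34·3.00×10^8)/5.374×10^-18 = 3.70×10^-8 m = 37.0 nm.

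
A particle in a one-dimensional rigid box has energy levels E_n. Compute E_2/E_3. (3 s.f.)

0.444

E_n ∝ n², so E_2/E_3 = 2²/3² = 4/9 = 0.444.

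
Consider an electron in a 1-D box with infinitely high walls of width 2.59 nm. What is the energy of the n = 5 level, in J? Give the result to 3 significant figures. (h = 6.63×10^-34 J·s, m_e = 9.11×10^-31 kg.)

For an infinite well E_n = n²h²/(8m_eL²), so E_1 = h²/(8m_eL²) = (6.63×10^-34)²/(8·9.11×10^-31·(2.59×10^-9 m)²) = 8.991×10^-21 J.
Then E_5 = 5²·E_1 = 25·8.991×10^-21 J = 2.25×10^-19 J.

E_5 = 2.25×10^-19 J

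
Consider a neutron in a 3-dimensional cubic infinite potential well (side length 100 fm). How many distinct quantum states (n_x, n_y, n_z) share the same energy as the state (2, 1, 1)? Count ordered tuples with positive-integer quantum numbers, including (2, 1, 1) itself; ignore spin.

The level has n_x² + n_y² + n_z² = 6. The ordered positive-integer solutions are (1, 1, 2), (1, 2, 1), (2, 1, 1).
That gives 3 states.

degeneracy = 3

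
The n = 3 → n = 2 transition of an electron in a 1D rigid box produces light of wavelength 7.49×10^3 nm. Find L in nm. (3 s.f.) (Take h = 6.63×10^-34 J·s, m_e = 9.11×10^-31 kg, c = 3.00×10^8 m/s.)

The photon carries ΔE = hc/λ = 6.63×10^-34·3.00×10^8/7.49×10^-6 m = 2.656×10^-20 J.
Since ΔE = (3² − 2²)E_1, E_1 = 5.312×10^-21 J, and L = h/√(8m_eE_1) = 3.37×10^-9 m = 3.37 nm.

L = 3.37 nm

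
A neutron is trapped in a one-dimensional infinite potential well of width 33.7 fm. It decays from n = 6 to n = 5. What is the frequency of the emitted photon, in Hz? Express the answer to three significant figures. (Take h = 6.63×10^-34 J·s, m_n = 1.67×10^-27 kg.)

E_1 = h²/(8m_nL²) = 2.897×10^-14 J and ΔE = (6² − 5²)E_1 = 3.187×10^-13 J.
f = ΔE/h = 3.187×10^-13/6.63×10^-34 = 4.81×10^20 Hz.

f = 4.81×10^20 Hz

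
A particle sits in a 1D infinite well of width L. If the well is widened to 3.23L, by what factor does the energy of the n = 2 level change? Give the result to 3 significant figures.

E_n ∝ 1/L², so the energy scales by 1/3.23² = 0.0959.

0.0959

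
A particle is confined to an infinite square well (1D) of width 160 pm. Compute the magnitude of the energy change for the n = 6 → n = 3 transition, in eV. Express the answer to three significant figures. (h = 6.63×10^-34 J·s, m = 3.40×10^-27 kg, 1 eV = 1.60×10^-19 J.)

|ΔE| = 0.107 eV

E_1 = h²/(8mL²) = 6.313×10^-22 J.
|ΔE| = |6² − 3²|·E_1 = 27·6.313×10^-22 J = 1.705×10^-20 J = 0.107 eV.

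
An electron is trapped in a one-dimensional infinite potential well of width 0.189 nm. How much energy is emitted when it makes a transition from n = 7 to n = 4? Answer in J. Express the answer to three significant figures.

E_1 = h²/(8m_eL²) = 1.687×10^-18 J.
|ΔE| = |7² − 4²|·E_1 = 33·1.687×10^-18 J = 5.57×10^-17 J.

|ΔE| = 5.57×10^-17 J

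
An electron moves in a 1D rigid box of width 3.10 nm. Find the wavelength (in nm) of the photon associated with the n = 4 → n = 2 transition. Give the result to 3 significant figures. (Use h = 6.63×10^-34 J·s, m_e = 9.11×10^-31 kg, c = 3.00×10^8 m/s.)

E_1 = h²/(8m_eL²) = 6.276×10^-21 J, so ΔE = (4² − 2²)E_1 = 7.531×10^-20 J.
λ = hc/ΔE = (6.63×10^-34·3.00×10^8)/7.531×10^-20 = 2.64×10^-6 m = 2.64×10^3 nm.

λ = 2.64×10^3 nm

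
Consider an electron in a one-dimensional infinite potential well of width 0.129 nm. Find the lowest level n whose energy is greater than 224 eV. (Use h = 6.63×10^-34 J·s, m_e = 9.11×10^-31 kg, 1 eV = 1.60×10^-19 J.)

E_1 = h²/(8m_eL²) = 3.624×10^-18 J = 22.65 eV.
Need n² > 224/22.65 = 9.890, i.e. n > 3.145.
The smallest integer satisfying this is n = 4.

n = 4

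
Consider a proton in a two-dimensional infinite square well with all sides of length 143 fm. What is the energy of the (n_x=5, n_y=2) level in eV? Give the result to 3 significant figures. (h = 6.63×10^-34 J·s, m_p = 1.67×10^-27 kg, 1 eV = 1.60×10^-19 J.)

E = 2.92×10^5 eV

For a 2D rectangular well E = (h²/8m_p)·Σ n_i²/L_i² = (6.63×10^-34)²/(8·1.67×10^-27) · [5²/(143 fm)² + 2²/(143 fm)²].
Evaluating gives E = 4.666×10^-14 J = 2.92×10^5 eV.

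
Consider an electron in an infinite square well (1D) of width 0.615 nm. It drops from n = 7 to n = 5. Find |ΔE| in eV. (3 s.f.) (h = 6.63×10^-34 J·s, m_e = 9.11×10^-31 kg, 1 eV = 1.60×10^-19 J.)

E_1 = h²/(8m_eL²) = 1.595×10^-19 J.
|ΔE| = |7² − 5²|·E_1 = 24·1.595×10^-19 J = 3.828×10^-18 J = 23.9 eV.

|ΔE| = 23.9 eV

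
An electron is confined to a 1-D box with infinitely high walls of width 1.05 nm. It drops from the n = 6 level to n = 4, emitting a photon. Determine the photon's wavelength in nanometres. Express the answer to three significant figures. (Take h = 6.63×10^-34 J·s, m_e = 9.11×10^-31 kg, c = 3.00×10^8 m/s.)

E_1 = h²/(8m_eL²) = 5.471×10^-20 J, so ΔE = (6² − 4²)E_1 = 1.094×10^-18 J.
λ = hc/ΔE = (6.63×10^-34·3.00×10^8)/1.094×10^-18 = 1.82×10^-7 m = 182 nm.

λ = 182 nm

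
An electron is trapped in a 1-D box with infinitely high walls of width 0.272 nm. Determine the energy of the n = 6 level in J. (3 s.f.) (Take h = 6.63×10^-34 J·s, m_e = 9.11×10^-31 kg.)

For an infinite well E_n = n²h²/(8m_eL²), so E_1 = h²/(8m_eL²) = (6.63×10^-34)²/(8·9.11×10^-31·(2.72×10^-10 m)²) = 8.152×10^-19 J.
Then E_6 = 6²·E_1 = 36·8.152×10^-19 J = 2.93×10^-17 J.

E_6 = 2.93×10^-17 J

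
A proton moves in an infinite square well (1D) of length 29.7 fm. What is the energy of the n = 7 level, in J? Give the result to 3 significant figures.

For an infinite well E_n = n²h²/(8m_pL²), so E_1 = h²/(8m_pL²) = (6.626×10^-34)²/(8·1.673×10^-27·(2.97×10^-14 m)²) = 3.719×10^-14 J.
Then E_7 = 7²·E_1 = 49·3.719×10^-14 J = 1.82×10^-12 J.

E_7 = 1.82×10^-12 J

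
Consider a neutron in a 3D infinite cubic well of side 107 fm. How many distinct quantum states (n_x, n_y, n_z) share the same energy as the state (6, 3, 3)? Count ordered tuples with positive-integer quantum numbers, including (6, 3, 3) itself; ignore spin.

The level has n_x² + n_y² + n_z² = 54. The ordered positive-integer solutions are (1, 2, 7), (1, 7, 2), (2, 1, 7), (2, 5, 5), (2, 7, 1), (3, 3, 6), (3, 6, 3), (5, 2, 5), (5, 5, 2), (6, 3, 3), (7, 1, 2), (7, 2, 1).
That gives 12 states.

degeneracy = 12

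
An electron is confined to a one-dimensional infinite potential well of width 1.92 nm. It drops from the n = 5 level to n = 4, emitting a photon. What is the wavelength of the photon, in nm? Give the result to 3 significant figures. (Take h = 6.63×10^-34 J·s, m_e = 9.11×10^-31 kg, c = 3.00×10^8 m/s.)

E_1 = h²/(8m_eL²) = 1.636×10^-20 J, so ΔE = (5² − 4²)E_1 = 1.472×10^-19 J.
λ = hc/ΔE = (6.63×10^-34·3.00×10^8)/1.472×10^-19 = 1.35×10^-6 m = 1.35×10^3 nm.

λ = 1.35×10^3 nm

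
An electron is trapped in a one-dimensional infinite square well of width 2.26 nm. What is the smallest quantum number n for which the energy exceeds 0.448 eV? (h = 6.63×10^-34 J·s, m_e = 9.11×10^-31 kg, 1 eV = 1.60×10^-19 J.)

n = 3

E_1 = h²/(8m_eL²) = 1.181×10^-20 J = 0.07381 eV.
Need n² > 0.448/0.07381 = 6.070, i.e. n > 2.464.
The smallest integer satisfying this is n = 3.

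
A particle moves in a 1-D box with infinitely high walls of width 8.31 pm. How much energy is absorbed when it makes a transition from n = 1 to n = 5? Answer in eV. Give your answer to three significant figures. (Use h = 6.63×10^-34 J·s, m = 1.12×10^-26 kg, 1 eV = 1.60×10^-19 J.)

|ΔE| = 10.7 eV

E_1 = h²/(8mL²) = 7.104×10^-20 J.
|ΔE| = |1² − 5²|·E_1 = 24·7.104×10^-20 J = 1.705×10^-18 J = 10.7 eV.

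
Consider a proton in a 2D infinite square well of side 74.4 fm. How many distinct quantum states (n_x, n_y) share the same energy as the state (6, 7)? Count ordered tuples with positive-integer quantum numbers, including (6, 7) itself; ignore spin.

The level has n_x² + n_y² = 85. The ordered positive-integer solutions are (2, 9), (6, 7), (7, 6), (9, 2).
That gives 4 states.

degeneracy = 4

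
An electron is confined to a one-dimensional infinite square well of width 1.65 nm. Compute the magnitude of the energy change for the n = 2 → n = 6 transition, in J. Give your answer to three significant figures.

|ΔE| = 7.08×10^-19 J

E_1 = h²/(8m_eL²) = 2.213×10^-20 J.
|ΔE| = |2² − 6²|·E_1 = 32·2.213×10^-20 J = 7.08×10^-19 J.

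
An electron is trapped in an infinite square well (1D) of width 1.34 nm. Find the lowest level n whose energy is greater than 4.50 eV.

E_1 = h²/(8m_eL²) = 3.355×10^-20 J = 0.2094 eV.
Need n² > 4.50/0.2094 = 21.49, i.e. n > 4.636.
The smallest integer satisfying this is n = 5.

n = 5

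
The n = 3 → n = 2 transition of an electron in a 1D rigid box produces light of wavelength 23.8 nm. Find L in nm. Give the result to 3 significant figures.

L = 0.190 nm

The photon carries ΔE = hc/λ = 6.626×10^-34·2.998×10^8/2.38×10^-8 m = 8.347×10^-18 J.
Since ΔE = (3² − 2²)E_1, E_1 = 1.669×10^-18 J, and L = h/√(8m_eE_1) = 1.90×10^-10 m = 0.190 nm.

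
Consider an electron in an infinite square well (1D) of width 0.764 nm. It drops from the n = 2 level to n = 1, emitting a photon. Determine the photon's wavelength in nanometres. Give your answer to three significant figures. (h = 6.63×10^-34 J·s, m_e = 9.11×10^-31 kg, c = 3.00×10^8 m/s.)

λ = 642 nm

E_1 = h²/(8m_eL²) = 1.033×10^-19 J, so ΔE = (2² − 1²)E_1 = 3.099×10^-19 J.
λ = hc/ΔE = (6.63×10^-34·3.00×10^8)/3.099×10^-19 = 6.42×10^-7 m = 642 nm.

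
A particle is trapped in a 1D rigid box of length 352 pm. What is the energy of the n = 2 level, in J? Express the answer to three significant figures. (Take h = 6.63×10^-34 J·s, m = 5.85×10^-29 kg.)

E_2 = 3.03×10^-20 J

For an infinite well E_n = n²h²/(8mL²), so E_1 = h²/(8mL²) = (6.63×10^-34)²/(8·5.85×10^-29·(3.52×10^-10 m)²) = 7.580×10^-21 J.
Then E_2 = 2²·E_1 = 4·7.580×10^-21 J = 3.03×10^-20 J.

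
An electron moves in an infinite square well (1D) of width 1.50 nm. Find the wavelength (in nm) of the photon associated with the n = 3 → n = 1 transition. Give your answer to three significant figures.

E_1 = h²/(8m_eL²) = 2.678×10^-20 J, so ΔE = (3² − 1²)E_1 = 2.142×10^-19 J.
λ = hc/ΔE = (6.626×10^-34·2.998×10^8)/2.142×10^-19 = 9.27×10^-7 m = 927 nm.

λ = 927 nm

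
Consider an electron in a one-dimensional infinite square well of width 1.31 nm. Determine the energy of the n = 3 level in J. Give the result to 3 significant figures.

E_3 = 3.16×10^-19 J

For an infinite well E_n = n²h²/(8m_eL²), so E_1 = h²/(8m_eL²) = (6.626×10^-34)²/(8·9.109×10^-31·(1.31×10^-9 m)²) = 3.511×10^-20 J.
Then E_3 = 3²·E_1 = 9·3.511×10^-20 J = 3.16×10^-19 J.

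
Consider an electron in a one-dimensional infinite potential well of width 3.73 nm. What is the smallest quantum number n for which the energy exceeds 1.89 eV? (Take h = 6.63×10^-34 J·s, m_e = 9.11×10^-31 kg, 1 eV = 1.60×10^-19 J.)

n = 9

E_1 = h²/(8m_eL²) = 4.335×10^-21 J = 0.02709 eV.
Need n² > 1.89/0.02709 = 69.77, i.e. n > 8.353.
The smallest integer satisfying this is n = 9.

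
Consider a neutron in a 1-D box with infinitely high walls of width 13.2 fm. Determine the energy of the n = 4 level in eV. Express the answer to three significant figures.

For an infinite well E_n = n²h²/(8m_nL²), so E_1 = h²/(8m_nL²) = (6.626×10^-34)²/(8·1.675×10^-27·(1.32×10^-14 m)²) = 1.880×10^-13 J.
Then E_4 = 4²·E_1 = 16·1.880×10^-13 J = 3.008×10^-12 J.
Converting, E_4 = 3.008×10^-12 J / (1.602×10^-19 J/eV) = 1.88×10^7 eV.

E_4 = 1.88×10^7 eV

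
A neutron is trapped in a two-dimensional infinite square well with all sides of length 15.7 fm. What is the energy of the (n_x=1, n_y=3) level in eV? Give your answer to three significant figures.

E = 8.30×10^6 eV

For a 2D rectangular well E = (h²/8m_n)·Σ n_i²/L_i² = (6.626×10^-34)²/(8·1.675×10^-27) · [1²/(15.7 fm)² + 3²/(15.7 fm)²].
Evaluating gives E = 1.329×10^-12 J = 8.30×10^6 eV.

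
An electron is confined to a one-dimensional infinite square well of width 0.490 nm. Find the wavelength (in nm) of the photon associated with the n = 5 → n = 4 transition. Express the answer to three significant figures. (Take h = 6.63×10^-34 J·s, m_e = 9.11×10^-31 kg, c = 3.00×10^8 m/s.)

λ = 88.0 nm

E_1 = h²/(8m_eL²) = 2.512×10^-19 J, so ΔE = (5² − 4²)E_1 = 2.261×10^-18 J.
λ = hc/ΔE = (6.63×10^-34·3.00×10^8)/2.261×10^-18 = 8.80×10^-8 m = 88.0 nm.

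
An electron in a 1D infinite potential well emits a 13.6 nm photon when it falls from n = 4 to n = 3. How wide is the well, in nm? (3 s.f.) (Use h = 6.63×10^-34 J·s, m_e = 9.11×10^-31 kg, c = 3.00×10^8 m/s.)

The photon carries ΔE = hc/λ = 6.63×10^-34·3.00×10^8/1.36×10^-8 m = 1.462×10^-17 J.
Since ΔE = (4² − 3²)E_1, E_1 = 2.089×10^-18 J, and L = h/√(8m_eE_1) = 1.70×10^-10 m = 0.170 nm.

L = 0.170 nm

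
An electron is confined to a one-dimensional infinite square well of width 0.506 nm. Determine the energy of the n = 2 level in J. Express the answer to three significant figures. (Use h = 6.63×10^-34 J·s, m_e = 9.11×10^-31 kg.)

E_2 = 9.42×10^-19 J

For an infinite well E_n = n²h²/(8m_eL²), so E_1 = h²/(8m_eL²) = (6.63×10^-34)²/(8·9.11×10^-31·(5.06×10^-10 m)²) = 2.356×10^-19 J.
Then E_2 = 2²·E_1 = 4·2.356×10^-19 J = 9.42×10^-19 J.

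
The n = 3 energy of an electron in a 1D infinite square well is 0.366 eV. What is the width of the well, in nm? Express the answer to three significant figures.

L = 3.04 nm

From E_n = n²h²/(8m_eL²), L = n·h/√(8m_eE_n).
E_3 = 0.366 eV = 5.863×10^-20 J, so L = 3·6.626×10^-34/√(8·9.109×10^-31·5.863×10^-20) = 3.04×10^-9 m = 3.04 nm.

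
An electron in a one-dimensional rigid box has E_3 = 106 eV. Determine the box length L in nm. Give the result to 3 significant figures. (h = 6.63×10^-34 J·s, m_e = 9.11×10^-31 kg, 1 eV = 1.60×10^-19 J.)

L = 0.179 nm

From E_n = n²h²/(8m_eL²), L = n·h/√(8m_eE_n).
E_3 = 106 eV = 1.696×10^-17 J, so L = 3·6.63×10^-34/√(8·9.11×10^-31·1.696×10^-17) = 1.79×10^-10 m = 0.179 nm.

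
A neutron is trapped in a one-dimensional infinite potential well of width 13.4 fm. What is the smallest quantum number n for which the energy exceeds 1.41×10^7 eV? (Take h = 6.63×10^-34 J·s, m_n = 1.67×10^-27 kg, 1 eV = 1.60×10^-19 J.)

n = 4

E_1 = h²/(8m_nL²) = 1.832×10^-13 J = 1.145×10^6 eV.
Need n² > 1.41×10^7/1.145×10^6 = 12.31, i.e. n > 3.509.
The smallest integer satisfying this is n = 4.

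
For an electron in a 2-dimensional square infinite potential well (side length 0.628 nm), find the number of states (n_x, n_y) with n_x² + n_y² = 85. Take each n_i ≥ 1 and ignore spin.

degeneracy = 4

The level has n_x² + n_y² = 85. The ordered positive-integer solutions are (2, 9), (6, 7), (7, 6), (9, 2).
That gives 4 states.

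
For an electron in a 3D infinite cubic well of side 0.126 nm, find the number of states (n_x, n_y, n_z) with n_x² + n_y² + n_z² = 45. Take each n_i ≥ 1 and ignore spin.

The level has n_x² + n_y² + n_z² = 45. The ordered positive-integer solutions are (2, 4, 5), (2, 5, 4), (4, 2, 5), (4, 5, 2), (5, 2, 4), (5, 4, 2).
That gives 6 states.

degeneracy = 6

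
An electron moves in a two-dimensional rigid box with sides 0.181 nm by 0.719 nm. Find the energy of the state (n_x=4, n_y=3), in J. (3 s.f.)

For a 2D rectangular well E = (h²/8m_e)·Σ n_i²/L_i² = (6.626×10^-34)²/(8·9.109×10^-31) · [4²/(0.181 nm)² + 3²/(0.719 nm)²].
Evaluating gives E = 3.05×10^-17 J.

E = 3.05×10^-17 J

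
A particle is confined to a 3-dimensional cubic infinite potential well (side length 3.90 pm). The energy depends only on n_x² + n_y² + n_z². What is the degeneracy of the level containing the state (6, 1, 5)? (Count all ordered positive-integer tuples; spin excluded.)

degeneracy = 12

The level has n_x² + n_y² + n_z² = 62. The ordered positive-integer solutions are (1, 5, 6), (1, 6, 5), (2, 3, 7), (2, 7, 3), (3, 2, 7), (3, 7, 2), (5, 1, 6), (5, 6, 1), (6, 1, 5), (6, 5, 1), (7, 2, 3), (7, 3, 2).
That gives 12 states.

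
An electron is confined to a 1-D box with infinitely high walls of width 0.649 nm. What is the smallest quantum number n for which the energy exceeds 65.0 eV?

n = 9

E_1 = h²/(8m_eL²) = 1.430×10^-19 J = 0.8926 eV.
Need n² > 65.0/0.8926 = 72.82, i.e. n > 8.533.
The smallest integer satisfying this is n = 9.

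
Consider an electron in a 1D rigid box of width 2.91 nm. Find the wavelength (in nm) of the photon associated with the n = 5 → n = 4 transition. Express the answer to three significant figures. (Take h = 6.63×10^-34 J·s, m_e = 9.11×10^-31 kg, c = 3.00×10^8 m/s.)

E_1 = h²/(8m_eL²) = 7.123×10^-21 J, so ΔE = (5² − 4²)E_1 = 6.411×10^-20 J.
λ = hc/ΔE = (6.63×10^-34·3.00×10^8)/6.411×10^-20 = 3.10×10^-6 m = 3.10×10^3 nm.

λ = 3.10×10^3 nm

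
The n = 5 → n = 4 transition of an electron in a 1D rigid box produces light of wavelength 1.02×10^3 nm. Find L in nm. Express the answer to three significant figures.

The photon carries ΔE = hc/λ = 6.626×10^-34·2.998×10^8/1.02×10^-6 m = 1.948×10^-19 J.
Since ΔE = (5² − 4²)E_1, E_1 = 2.164×10^-20 J, and L = h/√(8m_eE_1) = 1.67×10^-9 m = 1.67 nm.

L = 1.67 nm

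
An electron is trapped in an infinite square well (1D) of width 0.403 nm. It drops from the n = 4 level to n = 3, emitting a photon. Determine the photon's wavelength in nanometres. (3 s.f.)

λ = 76.5 nm

E_1 = h²/(8m_eL²) = 3.710×10^-19 J, so ΔE = (4² − 3²)E_1 = 2.597×10^-18 J.
λ = hc/ΔE = (6.626×10^-34·2.998×10^8)/2.597×10^-18 = 7.65×10^-8 m = 76.5 nm.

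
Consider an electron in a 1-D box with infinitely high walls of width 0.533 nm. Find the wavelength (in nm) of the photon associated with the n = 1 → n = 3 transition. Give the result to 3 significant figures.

λ = 117 nm

E_1 = h²/(8m_eL²) = 2.121×10^-19 J, so ΔE = (3² − 1²)E_1 = 1.697×10^-18 J.
λ = hc/ΔE = (6.626×10^-34·2.998×10^8)/1.697×10^-18 = 1.17×10^-7 m = 117 nm.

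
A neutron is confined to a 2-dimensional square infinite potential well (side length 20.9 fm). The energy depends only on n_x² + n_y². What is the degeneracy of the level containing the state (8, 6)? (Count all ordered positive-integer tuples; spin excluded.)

degeneracy = 2

The level has n_x² + n_y² = 100. The ordered positive-integer solutions are (6, 8), (8, 6).
That gives 2 states.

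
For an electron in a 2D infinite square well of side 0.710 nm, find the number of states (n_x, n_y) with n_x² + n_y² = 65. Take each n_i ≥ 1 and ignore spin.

degeneracy = 4

The level has n_x² + n_y² = 65. The ordered positive-integer solutions are (1, 8), (4, 7), (7, 4), (8, 1).
That gives 4 states.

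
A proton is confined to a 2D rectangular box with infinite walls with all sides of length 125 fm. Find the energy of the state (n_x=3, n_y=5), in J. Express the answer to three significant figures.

E = 7.14×10^-14 J

For a 2D rectangular well E = (h²/8m_p)·Σ n_i²/L_i² = (6.626×10^-34)²/(8·1.673×10^-27) · [3²/(125 fm)² + 5²/(125 fm)²].
Evaluating gives E = 7.14×10^-14 J.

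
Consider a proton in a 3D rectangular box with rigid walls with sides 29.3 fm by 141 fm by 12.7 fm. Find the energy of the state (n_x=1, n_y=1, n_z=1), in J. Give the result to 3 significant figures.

E = 2.43×10^-13 J

For a 3D rectangular well E = (h²/8m_p)·Σ n_i²/L_i² = (6.626×10^-34)²/(8·1.673×10^-27) · [1²/(29.3 fm)² + 1²/(141 fm)² + 1²/(12.7 fm)²].
Evaluating gives E = 2.43×10^-13 J.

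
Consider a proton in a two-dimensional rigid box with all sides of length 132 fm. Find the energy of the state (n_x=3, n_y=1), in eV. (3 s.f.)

For a 2D rectangular well E = (h²/8m_p)·Σ n_i²/L_i² = (6.626×10^-34)²/(8·1.673×10^-27) · [3²/(132 fm)² + 1²/(132 fm)²].
Evaluating gives E = 1.883×10^-14 J = 1.18×10^5 eV.

E = 1.18×10^5 eV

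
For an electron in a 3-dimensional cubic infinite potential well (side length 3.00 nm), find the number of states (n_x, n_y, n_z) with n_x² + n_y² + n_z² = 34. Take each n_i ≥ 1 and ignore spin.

degeneracy = 3

The level has n_x² + n_y² + n_z² = 34. The ordered positive-integer solutions are (3, 3, 4), (3, 4, 3), (4, 3, 3).
That gives 3 states.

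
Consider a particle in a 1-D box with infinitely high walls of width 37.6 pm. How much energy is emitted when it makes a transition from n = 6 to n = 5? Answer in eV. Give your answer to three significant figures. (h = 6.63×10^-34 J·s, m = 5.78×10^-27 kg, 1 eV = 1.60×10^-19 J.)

|ΔE| = 0.462 eV

E_1 = h²/(8mL²) = 6.724×10^-21 J.
|ΔE| = |6² − 5²|·E_1 = 11·6.724×10^-21 J = 7.396×10^-20 J = 0.462 eV.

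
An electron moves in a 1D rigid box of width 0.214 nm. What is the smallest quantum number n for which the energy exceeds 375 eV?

n = 7

E_1 = h²/(8m_eL²) = 1.316×10^-18 J = 8.215 eV.
Need n² > 375/8.215 = 45.65, i.e. n > 6.756.
The smallest integer satisfying this is n = 7.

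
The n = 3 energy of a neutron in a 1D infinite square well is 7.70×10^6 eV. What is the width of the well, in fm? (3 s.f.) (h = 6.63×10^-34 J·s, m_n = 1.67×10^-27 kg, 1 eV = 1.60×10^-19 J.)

L = 15.5 fm

From E_n = n²h²/(8m_nL²), L = n·h/√(8m_nE_n).
E_3 = 7.70×10^6 eV = 1.232×10^-12 J, so L = 3·6.63×10^-34/√(8·1.67×10^-27·1.232×10^-12) = 1.55×10^-14 m = 15.5 fm.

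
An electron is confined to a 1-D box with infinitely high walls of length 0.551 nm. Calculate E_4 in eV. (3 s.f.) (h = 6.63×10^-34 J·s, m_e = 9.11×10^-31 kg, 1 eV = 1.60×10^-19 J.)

For an infinite well E_n = n²h²/(8m_eL²), so E_1 = h²/(8m_eL²) = (6.63×10^-34)²/(8·9.11×10^-31·(5.51×10^-10 m)²) = 1.987×10^-19 J.
Then E_4 = 4²·E_1 = 16·1.987×10^-19 J = 3.179×10^-18 J.
Converting, E_4 = 3.179×10^-18 J / (1.60×10^-19 J/eV) = 19.9 eV.

E_4 = 19.9 eV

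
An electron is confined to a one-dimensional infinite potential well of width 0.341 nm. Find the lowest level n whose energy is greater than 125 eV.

n = 7

E_1 = h²/(8m_eL²) = 5.181×10^-19 J = 3.234 eV.
Need n² > 125/3.234 = 38.65, i.e. n > 6.217.
The smallest integer satisfying this is n = 7.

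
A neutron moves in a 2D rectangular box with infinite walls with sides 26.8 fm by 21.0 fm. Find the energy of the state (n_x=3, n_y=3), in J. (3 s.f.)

For a 2D rectangular well E = (h²/8m_n)·Σ n_i²/L_i² = (6.626×10^-34)²/(8·1.675×10^-27) · [3²/(26.8 fm)² + 3²/(21.0 fm)²].
Evaluating gives E = 1.08×10^-12 J.

E = 1.08×10^-12 J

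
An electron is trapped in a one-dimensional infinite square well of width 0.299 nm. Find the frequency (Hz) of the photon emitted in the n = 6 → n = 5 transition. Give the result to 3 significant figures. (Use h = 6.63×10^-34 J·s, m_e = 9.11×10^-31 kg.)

E_1 = h²/(8m_eL²) = 6.746×10^-19 J and ΔE = (6² − 5²)E_1 = 7.421×10^-18 J.
f = ΔE/h = 7.421×10^-18/6.63×10^-34 = 1.12×10^16 Hz.

f = 1.12×10^16 Hz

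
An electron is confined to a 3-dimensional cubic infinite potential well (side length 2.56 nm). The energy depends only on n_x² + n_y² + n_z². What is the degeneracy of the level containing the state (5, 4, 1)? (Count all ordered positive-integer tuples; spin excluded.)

degeneracy = 6

The level has n_x² + n_y² + n_z² = 42. The ordered positive-integer solutions are (1, 4, 5), (1, 5, 4), (4, 1, 5), (4, 5, 1), (5, 1, 4), (5, 4, 1).
That gives 6 states.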